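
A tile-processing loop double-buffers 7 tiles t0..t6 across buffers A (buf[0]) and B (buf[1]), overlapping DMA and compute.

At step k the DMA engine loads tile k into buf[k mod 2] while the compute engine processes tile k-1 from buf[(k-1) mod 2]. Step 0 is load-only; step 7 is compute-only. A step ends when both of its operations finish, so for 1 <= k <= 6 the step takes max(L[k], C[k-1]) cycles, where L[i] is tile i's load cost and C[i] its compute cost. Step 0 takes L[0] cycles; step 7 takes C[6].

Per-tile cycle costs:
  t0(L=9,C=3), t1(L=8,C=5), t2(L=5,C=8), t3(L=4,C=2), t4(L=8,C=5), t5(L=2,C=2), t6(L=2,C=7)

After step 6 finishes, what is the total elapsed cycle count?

end_cycle[6] = 45

k=0 load=t0/9c comp=- wait=9 total=9
k=1 load=t1/8c comp=t0/3c wait=8 total=17
k=2 load=t2/5c comp=t1/5c wait=5 total=22
k=3 load=t3/4c comp=t2/8c wait=8 total=30
k=4 load=t4/8c comp=t3/2c wait=8 total=38
k=5 load=t5/2c comp=t4/5c wait=5 total=43
k=6 load=t6/2c comp=t5/2c wait=2 total=45
k=7 load=- comp=t6/7c wait=7 total=52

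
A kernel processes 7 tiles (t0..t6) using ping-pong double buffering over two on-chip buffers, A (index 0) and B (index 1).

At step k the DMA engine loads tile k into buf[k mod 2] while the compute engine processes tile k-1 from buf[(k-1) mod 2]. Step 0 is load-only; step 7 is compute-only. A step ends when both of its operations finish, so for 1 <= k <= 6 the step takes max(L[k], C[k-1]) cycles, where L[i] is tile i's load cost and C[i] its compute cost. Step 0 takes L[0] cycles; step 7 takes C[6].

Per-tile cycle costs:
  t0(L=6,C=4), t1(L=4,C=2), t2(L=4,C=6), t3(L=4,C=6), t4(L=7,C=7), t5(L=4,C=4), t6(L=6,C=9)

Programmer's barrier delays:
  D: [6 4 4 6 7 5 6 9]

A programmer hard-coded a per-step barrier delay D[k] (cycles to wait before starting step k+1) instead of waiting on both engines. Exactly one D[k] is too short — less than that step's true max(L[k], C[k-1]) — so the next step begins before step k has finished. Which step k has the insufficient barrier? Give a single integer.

hazard at step 5

step 0: need L[0]=6 = 6; D[0]=6 ok
step 1: need max(L[1]=4,C[0]=4) = 4; D[1]=4 ok
step 2: need max(L[2]=4,C[1]=2) = 4; D[2]=4 ok
step 3: need max(L[3]=4,C[2]=6) = 6; D[3]=6 ok
step 4: need max(L[4]=7,C[3]=6) = 7; D[4]=7 ok
step 5: need max(L[5]=4,C[4]=7) = 7; D[5]=5 SHORT
step 6: need max(L[6]=6,C[5]=4) = 6; D[6]=6 ok
step 7: need C[6]=9 = 9; D[7]=9 ok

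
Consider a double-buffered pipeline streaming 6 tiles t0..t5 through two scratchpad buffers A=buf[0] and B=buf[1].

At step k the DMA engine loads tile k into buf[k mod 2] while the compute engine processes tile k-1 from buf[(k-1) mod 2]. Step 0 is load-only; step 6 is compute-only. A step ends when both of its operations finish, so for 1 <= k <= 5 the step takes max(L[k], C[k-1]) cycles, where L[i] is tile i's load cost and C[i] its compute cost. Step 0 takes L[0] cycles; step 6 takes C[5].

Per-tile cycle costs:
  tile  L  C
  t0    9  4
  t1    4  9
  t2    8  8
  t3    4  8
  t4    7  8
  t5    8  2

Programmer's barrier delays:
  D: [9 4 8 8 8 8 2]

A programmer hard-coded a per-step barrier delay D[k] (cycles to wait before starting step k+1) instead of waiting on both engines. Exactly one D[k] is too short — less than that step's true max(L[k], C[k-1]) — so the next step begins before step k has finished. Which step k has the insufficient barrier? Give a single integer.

k=0 barrier L[0]=9→9c, D[0]=9 ok
k=1 barrier max(L[1]=4,C[0]=4)→4c, D[1]=4 ok
k=2 barrier max(L[2]=8,C[1]=9)→9c, D[2]=8 SHORT
k=3 barrier max(L[3]=4,C[2]=8)→8c, D[3]=8 ok
k=4 barrier max(L[4]=7,C[3]=8)→8c, D[4]=8 ok
k=5 barrier max(L[5]=8,C[4]=8)→8c, D[5]=8 ok
k=6 barrier C[5]=2→2c, D[6]=2 ok

hazard at step 2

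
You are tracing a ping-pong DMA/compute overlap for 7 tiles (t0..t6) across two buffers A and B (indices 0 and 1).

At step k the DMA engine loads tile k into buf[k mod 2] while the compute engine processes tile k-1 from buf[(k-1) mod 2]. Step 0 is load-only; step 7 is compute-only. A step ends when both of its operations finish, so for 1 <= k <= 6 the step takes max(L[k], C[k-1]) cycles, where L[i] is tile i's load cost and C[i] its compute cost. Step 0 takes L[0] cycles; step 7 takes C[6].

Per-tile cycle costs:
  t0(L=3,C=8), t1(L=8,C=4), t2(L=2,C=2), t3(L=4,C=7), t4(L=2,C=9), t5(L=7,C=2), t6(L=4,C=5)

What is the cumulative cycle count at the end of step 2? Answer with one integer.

k=0 load=t0/3c comp=- wait=3 total=3
k=1 load=t1/8c comp=t0/8c wait=8 total=11
k=2 load=t2/2c comp=t1/4c wait=4 total=15
k=3 load=t3/4c comp=t2/2c wait=4 total=19
k=4 load=t4/2c comp=t3/7c wait=7 total=26
k=5 load=t5/7c comp=t4/9c wait=9 total=35
k=6 load=t6/4c comp=t5/2c wait=4 total=39
k=7 load=- comp=t6/5c wait=5 total=44

end_cycle[2] = 15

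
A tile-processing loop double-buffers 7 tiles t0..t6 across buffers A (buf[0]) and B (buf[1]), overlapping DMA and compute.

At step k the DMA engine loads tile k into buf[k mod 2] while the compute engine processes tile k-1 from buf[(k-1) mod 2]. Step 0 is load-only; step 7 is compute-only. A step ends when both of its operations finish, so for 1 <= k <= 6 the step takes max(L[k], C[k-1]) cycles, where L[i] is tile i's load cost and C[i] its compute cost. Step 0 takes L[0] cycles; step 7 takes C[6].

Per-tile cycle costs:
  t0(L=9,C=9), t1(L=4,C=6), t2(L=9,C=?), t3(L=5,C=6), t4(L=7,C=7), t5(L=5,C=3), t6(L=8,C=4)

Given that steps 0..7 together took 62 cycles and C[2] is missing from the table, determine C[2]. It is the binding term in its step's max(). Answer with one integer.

C[2] = 9

step 0 = dur = L[0]=9 = 9
step 1 = dur = max(L[1]=4, C[0]=9) = 9
step 2 = dur = max(L[2]=9, C[1]=6) = 9
step 3 = dur = max(L[3]=5, C[2]=?) = C[2]  (unknown; binding)
step 4 = dur = max(L[4]=7, C[3]=6) = 7
step 5 = dur = max(L[5]=5, C[4]=7) = 7
step 6 = dur = max(L[6]=8, C[5]=3) = 8
step 7 = dur = C[6]=4 = 4
sum of known step durations = 53
dur[3] = total - known = 62 - 53 = 9
C[2] is the binding max in step 3, so C[2] = dur[3] = 9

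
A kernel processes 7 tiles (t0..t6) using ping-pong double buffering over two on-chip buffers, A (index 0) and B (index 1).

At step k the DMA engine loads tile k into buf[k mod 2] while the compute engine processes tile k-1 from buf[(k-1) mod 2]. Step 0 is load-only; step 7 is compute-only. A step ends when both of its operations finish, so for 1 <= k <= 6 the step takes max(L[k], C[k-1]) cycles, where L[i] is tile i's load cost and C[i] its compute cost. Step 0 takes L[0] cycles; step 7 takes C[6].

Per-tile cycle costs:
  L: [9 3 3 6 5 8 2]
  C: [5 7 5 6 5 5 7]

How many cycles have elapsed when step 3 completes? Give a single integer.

end_cycle[3] = 27

step 0: L[0]=9 → dur=9, Σ=9 | A=load:t0 B=idle [load-only]
step 1: L[1]=3 C[0]=5 → dur=5, Σ=14 | A=compute:t0 B=load:t1 [compute-bound]
step 2: L[2]=3 C[1]=7 → dur=7, Σ=21 | A=load:t2 B=compute:t1 [compute-bound]
step 3: L[3]=6 C[2]=5 → dur=6, Σ=27 | A=compute:t2 B=load:t3 [load-bound]
step 4: L[4]=5 C[3]=6 → dur=6, Σ=33 | A=load:t4 B=compute:t3 [compute-bound]
step 5: L[5]=8 C[4]=5 → dur=8, Σ=41 | A=compute:t4 B=load:t5 [load-bound]
step 6: L[6]=2 C[5]=5 → dur=5, Σ=46 | A=load:t6 B=compute:t5 [compute-bound]
step 7: C[6]=7 → dur=7, Σ=53 | A=compute:t6 B=idle [compute-only]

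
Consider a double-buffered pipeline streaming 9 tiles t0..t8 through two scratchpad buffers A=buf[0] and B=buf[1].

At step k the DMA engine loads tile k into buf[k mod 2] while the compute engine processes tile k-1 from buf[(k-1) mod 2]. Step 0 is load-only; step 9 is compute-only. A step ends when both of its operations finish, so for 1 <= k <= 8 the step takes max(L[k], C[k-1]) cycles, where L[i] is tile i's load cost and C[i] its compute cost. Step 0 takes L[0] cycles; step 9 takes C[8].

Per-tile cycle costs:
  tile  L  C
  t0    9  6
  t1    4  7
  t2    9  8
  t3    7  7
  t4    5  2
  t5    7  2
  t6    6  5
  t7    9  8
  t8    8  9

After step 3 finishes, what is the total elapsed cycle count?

end_cycle[3] = 32

[0] DMA t0→A (9c) ∥ CU idle ⇒ 9c, clock 9
[1] DMA t1→B (4c) ∥ CU A:t0 (6c) ⇒ 6c, clock 15
[2] DMA t2→A (9c) ∥ CU B:t1 (7c) ⇒ 9c, clock 24
[3] DMA t3→B (7c) ∥ CU A:t2 (8c) ⇒ 8c, clock 32
[4] DMA t4→A (5c) ∥ CU B:t3 (7c) ⇒ 7c, clock 39
[5] DMA t5→B (7c) ∥ CU A:t4 (2c) ⇒ 7c, clock 46
[6] DMA t6→A (6c) ∥ CU B:t5 (2c) ⇒ 6c, clock 52
[7] DMA t7→B (9c) ∥ CU A:t6 (5c) ⇒ 9c, clock 61
[8] DMA t8→A (8c) ∥ CU B:t7 (8c) ⇒ 8c, clock 69
[9] DMA idle ∥ CU A:t8 (9c) ⇒ 9c, clock 78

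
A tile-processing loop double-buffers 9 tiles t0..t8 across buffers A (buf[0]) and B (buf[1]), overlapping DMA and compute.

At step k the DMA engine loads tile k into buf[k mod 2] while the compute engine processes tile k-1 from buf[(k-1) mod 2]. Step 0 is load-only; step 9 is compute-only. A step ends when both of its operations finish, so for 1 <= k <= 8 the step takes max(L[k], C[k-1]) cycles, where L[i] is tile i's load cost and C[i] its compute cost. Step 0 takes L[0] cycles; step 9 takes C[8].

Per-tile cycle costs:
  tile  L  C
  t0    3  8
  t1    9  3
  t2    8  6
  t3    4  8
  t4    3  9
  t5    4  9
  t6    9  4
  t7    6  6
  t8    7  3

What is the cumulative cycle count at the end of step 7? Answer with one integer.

[0] DMA t0→A (3c) ∥ CU idle ⇒ 3c, clock 3
[1] DMA t1→B (9c) ∥ CU A:t0 (8c) ⇒ 9c, clock 12
[2] DMA t2→A (8c) ∥ CU B:t1 (3c) ⇒ 8c, clock 20
[3] DMA t3→B (4c) ∥ CU A:t2 (6c) ⇒ 6c, clock 26
[4] DMA t4→A (3c) ∥ CU B:t3 (8c) ⇒ 8c, clock 34
[5] DMA t5→B (4c) ∥ CU A:t4 (9c) ⇒ 9c, clock 43
[6] DMA t6→A (9c) ∥ CU B:t5 (9c) ⇒ 9c, clock 52
[7] DMA t7→B (6c) ∥ CU A:t6 (4c) ⇒ 6c, clock 58
[8] DMA t8→A (7c) ∥ CU B:t7 (6c) ⇒ 7c, clock 65
[9] DMA idle ∥ CU A:t8 (3c) ⇒ 3c, clock 68

end_cycle[7] = 58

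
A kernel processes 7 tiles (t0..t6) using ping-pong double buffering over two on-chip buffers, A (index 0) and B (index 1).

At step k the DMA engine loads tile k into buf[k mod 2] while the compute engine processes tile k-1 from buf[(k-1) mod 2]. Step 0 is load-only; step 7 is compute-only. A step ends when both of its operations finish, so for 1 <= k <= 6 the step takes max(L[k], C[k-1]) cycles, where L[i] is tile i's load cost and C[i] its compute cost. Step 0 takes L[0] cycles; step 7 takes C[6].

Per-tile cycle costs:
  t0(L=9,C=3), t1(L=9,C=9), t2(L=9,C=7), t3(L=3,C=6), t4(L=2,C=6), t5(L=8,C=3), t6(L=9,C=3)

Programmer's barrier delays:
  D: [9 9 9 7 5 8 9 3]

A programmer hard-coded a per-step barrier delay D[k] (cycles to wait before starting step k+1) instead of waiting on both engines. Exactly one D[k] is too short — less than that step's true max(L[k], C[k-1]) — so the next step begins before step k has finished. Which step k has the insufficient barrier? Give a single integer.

[0] required=L[0]=9=9 vs D=9 ok
[1] required=max(L[1]=9,C[0]=3)=9 vs D=9 ok
[2] required=max(L[2]=9,C[1]=9)=9 vs D=9 ok
[3] required=max(L[3]=3,C[2]=7)=7 vs D=7 ok
[4] required=max(L[4]=2,C[3]=6)=6 vs D=5 SHORT
[5] required=max(L[5]=8,C[4]=6)=8 vs D=8 ok
[6] required=max(L[6]=9,C[5]=3)=9 vs D=9 ok
[7] required=C[6]=3=3 vs D=3 ok

hazard at step 4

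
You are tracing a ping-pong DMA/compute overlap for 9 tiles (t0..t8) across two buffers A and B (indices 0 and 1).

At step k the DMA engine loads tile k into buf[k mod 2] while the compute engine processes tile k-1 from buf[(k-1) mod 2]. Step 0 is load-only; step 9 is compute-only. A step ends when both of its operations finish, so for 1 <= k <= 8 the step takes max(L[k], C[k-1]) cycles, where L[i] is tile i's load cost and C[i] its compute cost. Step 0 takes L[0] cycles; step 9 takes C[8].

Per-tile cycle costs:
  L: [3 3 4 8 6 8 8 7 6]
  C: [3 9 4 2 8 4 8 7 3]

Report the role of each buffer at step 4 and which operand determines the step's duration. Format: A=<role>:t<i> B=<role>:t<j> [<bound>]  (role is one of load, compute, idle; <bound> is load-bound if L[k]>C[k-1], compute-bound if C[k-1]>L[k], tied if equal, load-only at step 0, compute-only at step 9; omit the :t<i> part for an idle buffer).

k=0 load=t0/3c comp=- wait=3 total=3
k=1 load=t1/3c comp=t0/3c wait=3 total=6
k=2 load=t2/4c comp=t1/9c wait=9 total=15
k=3 load=t3/8c comp=t2/4c wait=8 total=23
k=4 load=t4/6c comp=t3/2c wait=6 total=29
k=5 load=t5/8c comp=t4/8c wait=8 total=37
k=6 load=t6/8c comp=t5/4c wait=8 total=45
k=7 load=t7/7c comp=t6/8c wait=8 total=53
k=8 load=t8/6c comp=t7/7c wait=7 total=60
k=9 load=- comp=t8/3c wait=3 total=63

step 4: A=load:t4 B=compute:t3 [load-bound]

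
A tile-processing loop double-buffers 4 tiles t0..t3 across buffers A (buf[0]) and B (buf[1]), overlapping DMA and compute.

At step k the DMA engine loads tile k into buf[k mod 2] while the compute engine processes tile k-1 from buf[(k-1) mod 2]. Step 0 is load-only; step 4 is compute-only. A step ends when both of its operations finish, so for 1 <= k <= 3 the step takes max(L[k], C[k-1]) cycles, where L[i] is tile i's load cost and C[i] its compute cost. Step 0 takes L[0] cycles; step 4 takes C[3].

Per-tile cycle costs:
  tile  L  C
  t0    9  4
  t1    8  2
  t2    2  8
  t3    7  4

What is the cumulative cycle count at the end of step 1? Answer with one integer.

end_cycle[1] = 17

[0] DMA t0→A (9c) ∥ CU idle ⇒ 9c, clock 9
[1] DMA t1→B (8c) ∥ CU A:t0 (4c) ⇒ 8c, clock 17
[2] DMA t2→A (2c) ∥ CU B:t1 (2c) ⇒ 2c, clock 19
[3] DMA t3→B (7c) ∥ CU A:t2 (8c) ⇒ 8c, clock 27
[4] DMA idle ∥ CU B:t3 (4c) ⇒ 4c, clock 31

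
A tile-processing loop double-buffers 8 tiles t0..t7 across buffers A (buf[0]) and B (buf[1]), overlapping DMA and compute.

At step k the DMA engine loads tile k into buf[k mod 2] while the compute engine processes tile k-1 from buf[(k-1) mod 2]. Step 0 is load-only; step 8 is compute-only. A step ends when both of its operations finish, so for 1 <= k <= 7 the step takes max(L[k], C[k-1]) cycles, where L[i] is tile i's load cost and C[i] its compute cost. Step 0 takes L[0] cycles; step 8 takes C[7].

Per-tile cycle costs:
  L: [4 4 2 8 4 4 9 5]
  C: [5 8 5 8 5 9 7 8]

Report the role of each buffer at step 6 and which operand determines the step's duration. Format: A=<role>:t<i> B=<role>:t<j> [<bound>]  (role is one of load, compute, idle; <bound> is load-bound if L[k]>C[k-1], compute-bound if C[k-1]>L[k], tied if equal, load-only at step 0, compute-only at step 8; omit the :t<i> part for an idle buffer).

[0] DMA t0→A (4c) ∥ CU idle ⇒ 4c, clock 4
[1] DMA t1→B (4c) ∥ CU A:t0 (5c) ⇒ 5c, clock 9
[2] DMA t2→A (2c) ∥ CU B:t1 (8c) ⇒ 8c, clock 17
[3] DMA t3→B (8c) ∥ CU A:t2 (5c) ⇒ 8c, clock 25
[4] DMA t4→A (4c) ∥ CU B:t3 (8c) ⇒ 8c, clock 33
[5] DMA t5→B (4c) ∥ CU A:t4 (5c) ⇒ 5c, clock 38
[6] DMA t6→A (9c) ∥ CU B:t5 (9c) ⇒ 9c, clock 47
[7] DMA t7→B (5c) ∥ CU A:t6 (7c) ⇒ 7c, clock 54
[8] DMA idle ∥ CU B:t7 (8c) ⇒ 8c, clock 62

step 6: A=load:t6 B=compute:t5 [tied]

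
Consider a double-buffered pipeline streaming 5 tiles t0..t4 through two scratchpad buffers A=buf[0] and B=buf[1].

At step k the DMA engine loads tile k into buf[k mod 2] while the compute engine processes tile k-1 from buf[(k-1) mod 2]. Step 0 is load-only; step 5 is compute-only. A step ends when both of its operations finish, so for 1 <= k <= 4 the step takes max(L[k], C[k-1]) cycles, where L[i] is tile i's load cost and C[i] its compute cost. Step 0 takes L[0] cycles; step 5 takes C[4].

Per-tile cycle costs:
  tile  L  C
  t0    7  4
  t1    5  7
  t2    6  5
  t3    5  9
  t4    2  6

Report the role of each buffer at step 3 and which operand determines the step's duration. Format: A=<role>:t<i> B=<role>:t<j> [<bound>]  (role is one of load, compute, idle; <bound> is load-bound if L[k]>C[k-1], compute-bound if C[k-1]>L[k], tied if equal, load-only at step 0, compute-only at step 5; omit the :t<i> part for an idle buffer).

  0. 7=7c; end=7; A:t0 B:-
  1. max(5,4)=5c; end=12; A:t0 B:t1
  2. max(6,7)=7c; end=19; A:t2 B:t1
  3. max(5,5)=5c; end=24; A:t2 B:t3
  4. max(2,9)=9c; end=33; A:t4 B:t3
  5. 6=6c; end=39; A:t4 B:t3

step 3: A=compute:t2 B=load:t3 [tied]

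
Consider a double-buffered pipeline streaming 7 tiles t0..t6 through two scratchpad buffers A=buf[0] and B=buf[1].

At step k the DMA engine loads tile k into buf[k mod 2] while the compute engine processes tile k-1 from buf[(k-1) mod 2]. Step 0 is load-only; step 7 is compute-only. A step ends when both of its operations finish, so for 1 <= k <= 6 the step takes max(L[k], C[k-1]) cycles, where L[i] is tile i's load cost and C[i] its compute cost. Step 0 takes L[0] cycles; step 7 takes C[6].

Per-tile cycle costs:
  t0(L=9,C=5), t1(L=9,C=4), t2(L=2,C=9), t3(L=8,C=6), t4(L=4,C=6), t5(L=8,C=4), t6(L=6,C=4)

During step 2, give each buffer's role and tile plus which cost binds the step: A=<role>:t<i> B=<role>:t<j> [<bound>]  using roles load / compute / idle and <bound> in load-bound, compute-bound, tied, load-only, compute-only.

step 2: A=load:t2 B=compute:t1 [compute-bound]

step 0: L[0]=9 → dur=9, Σ=9 | A=load:t0 B=idle [load-only]
step 1: L[1]=9 C[0]=5 → dur=9, Σ=18 | A=compute:t0 B=load:t1 [load-bound]
step 2: L[2]=2 C[1]=4 → dur=4, Σ=22 | A=load:t2 B=compute:t1 [compute-bound]
step 3: L[3]=8 C[2]=9 → dur=9, Σ=31 | A=compute:t2 B=load:t3 [compute-bound]
step 4: L[4]=4 C[3]=6 → dur=6, Σ=37 | A=load:t4 B=compute:t3 [compute-bound]
step 5: L[5]=8 C[4]=6 → dur=8, Σ=45 | A=compute:t4 B=load:t5 [load-bound]
step 6: L[6]=6 C[5]=4 → dur=6, Σ=51 | A=load:t6 B=compute:t5 [load-bound]
step 7: C[6]=4 → dur=4, Σ=55 | A=compute:t6 B=idle [compute-only]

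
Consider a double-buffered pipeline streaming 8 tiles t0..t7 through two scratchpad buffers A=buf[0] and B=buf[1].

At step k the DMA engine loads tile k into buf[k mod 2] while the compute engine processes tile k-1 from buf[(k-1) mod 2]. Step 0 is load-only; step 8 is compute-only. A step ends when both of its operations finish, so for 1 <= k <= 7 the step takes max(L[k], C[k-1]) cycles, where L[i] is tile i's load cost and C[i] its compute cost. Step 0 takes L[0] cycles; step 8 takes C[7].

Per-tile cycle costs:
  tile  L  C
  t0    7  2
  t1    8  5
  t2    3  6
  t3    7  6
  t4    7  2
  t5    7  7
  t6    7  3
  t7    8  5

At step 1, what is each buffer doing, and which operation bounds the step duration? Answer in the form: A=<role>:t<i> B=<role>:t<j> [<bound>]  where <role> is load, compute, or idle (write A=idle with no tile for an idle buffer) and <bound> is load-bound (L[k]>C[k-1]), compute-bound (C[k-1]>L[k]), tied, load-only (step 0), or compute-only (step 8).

k=0 load=t0/7c comp=- wait=7 total=7
k=1 load=t1/8c comp=t0/2c wait=8 total=15
k=2 load=t2/3c comp=t1/5c wait=5 total=20
k=3 load=t3/7c comp=t2/6c wait=7 total=27
k=4 load=t4/7c comp=t3/6c wait=7 total=34
k=5 load=t5/7c comp=t4/2c wait=7 total=41
k=6 load=t6/7c comp=t5/7c wait=7 total=48
k=7 load=t7/8c comp=t6/3c wait=8 total=56
k=8 load=- comp=t7/5c wait=5 total=61

step 1: A=compute:t0 B=load:t1 [load-bound]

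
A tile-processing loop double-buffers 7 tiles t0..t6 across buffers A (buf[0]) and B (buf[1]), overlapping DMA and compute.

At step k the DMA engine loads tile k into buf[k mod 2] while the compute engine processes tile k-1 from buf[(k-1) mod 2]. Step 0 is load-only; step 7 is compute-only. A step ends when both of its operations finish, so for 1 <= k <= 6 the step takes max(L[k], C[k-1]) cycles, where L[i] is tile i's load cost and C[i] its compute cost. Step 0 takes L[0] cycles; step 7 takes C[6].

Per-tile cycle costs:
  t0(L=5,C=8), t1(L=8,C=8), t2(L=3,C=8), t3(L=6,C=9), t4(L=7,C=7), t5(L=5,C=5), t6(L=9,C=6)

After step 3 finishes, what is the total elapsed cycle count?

end_cycle[3] = 29

step 0: L[0]=5 → dur=5, Σ=5 | A=load:t0 B=idle [load-only]
step 1: L[1]=8 C[0]=8 → dur=8, Σ=13 | A=compute:t0 B=load:t1 [tied]
step 2: L[2]=3 C[1]=8 → dur=8, Σ=21 | A=load:t2 B=compute:t1 [compute-bound]
step 3: L[3]=6 C[2]=8 → dur=8, Σ=29 | A=compute:t2 B=load:t3 [compute-bound]
step 4: L[4]=7 C[3]=9 → dur=9, Σ=38 | A=load:t4 B=compute:t3 [compute-bound]
step 5: L[5]=5 C[4]=7 → dur=7, Σ=45 | A=compute:t4 B=load:t5 [compute-bound]
step 6: L[6]=9 C[5]=5 → dur=9, Σ=54 | A=load:t6 B=compute:t5 [load-bound]
step 7: C[6]=6 → dur=6, Σ=60 | A=compute:t6 B=idle [compute-only]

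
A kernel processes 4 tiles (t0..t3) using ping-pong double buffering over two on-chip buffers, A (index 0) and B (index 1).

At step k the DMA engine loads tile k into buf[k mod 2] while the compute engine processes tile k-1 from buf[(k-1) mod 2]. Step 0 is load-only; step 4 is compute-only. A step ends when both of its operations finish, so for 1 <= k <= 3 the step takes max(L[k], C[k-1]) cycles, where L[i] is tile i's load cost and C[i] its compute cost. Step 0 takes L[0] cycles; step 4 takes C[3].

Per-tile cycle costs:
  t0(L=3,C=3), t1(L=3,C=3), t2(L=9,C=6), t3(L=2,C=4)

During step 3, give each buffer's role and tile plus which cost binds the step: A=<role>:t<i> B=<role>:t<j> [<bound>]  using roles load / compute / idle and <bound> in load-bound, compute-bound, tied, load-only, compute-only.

step 0: L[0]=3 → dur=3, Σ=3 | A=load:t0 B=idle [load-only]
step 1: L[1]=3 C[0]=3 → dur=3, Σ=6 | A=compute:t0 B=load:t1 [tied]
step 2: L[2]=9 C[1]=3 → dur=9, Σ=15 | A=load:t2 B=compute:t1 [load-bound]
step 3: L[3]=2 C[2]=6 → dur=6, Σ=21 | A=compute:t2 B=load:t3 [compute-bound]
step 4: C[3]=4 → dur=4, Σ=25 | A=idle B=compute:t3 [compute-only]

step 3: A=compute:t2 B=load:t3 [compute-bound]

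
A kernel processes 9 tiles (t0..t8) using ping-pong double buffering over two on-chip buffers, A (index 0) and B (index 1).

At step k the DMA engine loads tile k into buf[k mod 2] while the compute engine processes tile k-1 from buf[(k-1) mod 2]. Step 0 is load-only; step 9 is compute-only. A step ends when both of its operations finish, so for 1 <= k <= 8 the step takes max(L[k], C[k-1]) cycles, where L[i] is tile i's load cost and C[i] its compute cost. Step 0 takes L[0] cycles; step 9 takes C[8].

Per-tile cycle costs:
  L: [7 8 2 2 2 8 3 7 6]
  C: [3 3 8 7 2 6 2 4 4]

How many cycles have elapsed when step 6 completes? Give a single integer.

step 0: L[0]=7 → dur=7, Σ=7 | A=load:t0 B=idle [load-only]
step 1: L[1]=8 C[0]=3 → dur=8, Σ=15 | A=compute:t0 B=load:t1 [load-bound]
step 2: L[2]=2 C[1]=3 → dur=3, Σ=18 | A=load:t2 B=compute:t1 [compute-bound]
step 3: L[3]=2 C[2]=8 → dur=8, Σ=26 | A=compute:t2 B=load:t3 [compute-bound]
step 4: L[4]=2 C[3]=7 → dur=7, Σ=33 | A=load:t4 B=compute:t3 [compute-bound]
step 5: L[5]=8 C[4]=2 → dur=8, Σ=41 | A=compute:t4 B=load:t5 [load-bound]
step 6: L[6]=3 C[5]=6 → dur=6, Σ=47 | A=load:t6 B=compute:t5 [compute-bound]
step 7: L[7]=7 C[6]=2 → dur=7, Σ=54 | A=compute:t6 B=load:t7 [load-bound]
step 8: L[8]=6 C[7]=4 → dur=6, Σ=60 | A=load:t8 B=compute:t7 [load-bound]
step 9: C[8]=4 → dur=4, Σ=64 | A=compute:t8 B=idle [compute-only]

end_cycle[6] = 47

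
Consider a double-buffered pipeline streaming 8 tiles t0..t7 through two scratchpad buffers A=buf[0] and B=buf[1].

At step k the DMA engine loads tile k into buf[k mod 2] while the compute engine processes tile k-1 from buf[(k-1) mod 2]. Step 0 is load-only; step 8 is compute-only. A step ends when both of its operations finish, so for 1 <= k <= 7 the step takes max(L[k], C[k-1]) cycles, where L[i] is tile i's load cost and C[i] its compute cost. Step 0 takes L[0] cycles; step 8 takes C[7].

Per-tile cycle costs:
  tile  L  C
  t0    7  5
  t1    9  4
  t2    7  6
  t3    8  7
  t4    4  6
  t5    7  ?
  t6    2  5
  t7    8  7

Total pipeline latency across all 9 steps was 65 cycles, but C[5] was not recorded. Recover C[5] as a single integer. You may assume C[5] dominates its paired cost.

C[5] = 5

step 0 → dur = L[0]=7 = 7
step 1 → dur = max(L[1]=9, C[0]=5) = 9
step 2 → dur = max(L[2]=7, C[1]=4) = 7
step 3 → dur = max(L[3]=8, C[2]=6) = 8
step 4 → dur = max(L[4]=4, C[3]=7) = 7
step 5 → dur = max(L[5]=7, C[4]=6) = 7
step 6 → dur = max(L[6]=2, C[5]=?) = C[5]  (unknown; binding)
step 7 → dur = max(L[7]=8, C[6]=5) = 8
step 8 → dur = C[7]=7 = 7
sum of known step durations = 60
dur[6] = total - known = 65 - 60 = 5
C[5] is the binding max in step 6, so C[5] = dur[6] = 5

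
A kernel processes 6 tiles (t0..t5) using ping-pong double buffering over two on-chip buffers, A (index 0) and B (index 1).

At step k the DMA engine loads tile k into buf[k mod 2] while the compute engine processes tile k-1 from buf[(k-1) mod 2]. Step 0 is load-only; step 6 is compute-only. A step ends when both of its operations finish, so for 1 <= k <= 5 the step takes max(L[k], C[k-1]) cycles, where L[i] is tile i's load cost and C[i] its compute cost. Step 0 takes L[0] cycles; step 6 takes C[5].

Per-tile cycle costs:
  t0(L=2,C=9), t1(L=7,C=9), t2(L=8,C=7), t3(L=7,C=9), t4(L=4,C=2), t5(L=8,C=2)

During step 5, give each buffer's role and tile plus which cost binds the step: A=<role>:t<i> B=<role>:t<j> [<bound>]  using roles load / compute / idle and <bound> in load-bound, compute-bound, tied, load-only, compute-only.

k=0 load=t0/2c comp=- wait=2 total=2
k=1 load=t1/7c comp=t0/9c wait=9 total=11
k=2 load=t2/8c comp=t1/9c wait=9 total=20
k=3 load=t3/7c comp=t2/7c wait=7 total=27
k=4 load=t4/4c comp=t3/9c wait=9 total=36
k=5 load=t5/8c comp=t4/2c wait=8 total=44
k=6 load=- comp=t5/2c wait=2 total=46

step 5: A=compute:t4 B=load:t5 [load-bound]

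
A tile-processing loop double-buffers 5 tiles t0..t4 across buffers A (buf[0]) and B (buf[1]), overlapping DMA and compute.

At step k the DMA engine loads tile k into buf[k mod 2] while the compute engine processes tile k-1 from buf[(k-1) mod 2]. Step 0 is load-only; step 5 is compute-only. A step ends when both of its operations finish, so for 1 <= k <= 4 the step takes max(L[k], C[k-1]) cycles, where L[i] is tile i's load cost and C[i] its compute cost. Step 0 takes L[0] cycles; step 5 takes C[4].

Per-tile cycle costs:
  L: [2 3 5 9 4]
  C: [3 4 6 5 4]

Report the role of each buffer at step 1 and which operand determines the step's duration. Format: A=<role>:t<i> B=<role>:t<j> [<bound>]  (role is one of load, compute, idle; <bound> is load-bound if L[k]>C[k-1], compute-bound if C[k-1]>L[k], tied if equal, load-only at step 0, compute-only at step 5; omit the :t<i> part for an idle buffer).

step 0: L[0]=2 → dur=2, Σ=2 | A=load:t0 B=idle [load-only]
step 1: L[1]=3 C[0]=3 → dur=3, Σ=5 | A=compute:t0 B=load:t1 [tied]
step 2: L[2]=5 C[1]=4 → dur=5, Σ=10 | A=load:t2 B=compute:t1 [load-bound]
step 3: L[3]=9 C[2]=6 → dur=9, Σ=19 | A=compute:t2 B=load:t3 [load-bound]
step 4: L[4]=4 C[3]=5 → dur=5, Σ=24 | A=load:t4 B=compute:t3 [compute-bound]
step 5: C[4]=4 → dur=4, Σ=28 | A=compute:t4 B=idle [compute-only]

step 1: A=compute:t0 B=load:t1 [tied]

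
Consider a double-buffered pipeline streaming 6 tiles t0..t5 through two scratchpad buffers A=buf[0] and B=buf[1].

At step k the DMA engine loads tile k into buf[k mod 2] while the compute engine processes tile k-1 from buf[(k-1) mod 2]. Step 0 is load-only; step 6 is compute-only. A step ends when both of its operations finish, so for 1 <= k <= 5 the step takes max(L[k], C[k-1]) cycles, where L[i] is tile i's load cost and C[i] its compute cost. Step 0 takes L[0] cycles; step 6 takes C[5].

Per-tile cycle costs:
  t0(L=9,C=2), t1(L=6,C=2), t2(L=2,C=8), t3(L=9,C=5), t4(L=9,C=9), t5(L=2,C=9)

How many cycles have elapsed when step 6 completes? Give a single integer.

end_cycle[6] = 53

step 0: L[0]=9 → dur=9, Σ=9 | A=load:t0 B=idle [load-only]
step 1: L[1]=6 C[0]=2 → dur=6, Σ=15 | A=compute:t0 B=load:t1 [load-bound]
step 2: L[2]=2 C[1]=2 → dur=2, Σ=17 | A=load:t2 B=compute:t1 [tied]
step 3: L[3]=9 C[2]=8 → dur=9, Σ=26 | A=compute:t2 B=load:t3 [load-bound]
step 4: L[4]=9 C[3]=5 → dur=9, Σ=35 | A=load:t4 B=compute:t3 [load-bound]
step 5: L[5]=2 C[4]=9 → dur=9, Σ=44 | A=compute:t4 B=load:t5 [compute-bound]
step 6: C[5]=9 → dur=9, Σ=53 | A=idle B=compute:t5 [compute-only]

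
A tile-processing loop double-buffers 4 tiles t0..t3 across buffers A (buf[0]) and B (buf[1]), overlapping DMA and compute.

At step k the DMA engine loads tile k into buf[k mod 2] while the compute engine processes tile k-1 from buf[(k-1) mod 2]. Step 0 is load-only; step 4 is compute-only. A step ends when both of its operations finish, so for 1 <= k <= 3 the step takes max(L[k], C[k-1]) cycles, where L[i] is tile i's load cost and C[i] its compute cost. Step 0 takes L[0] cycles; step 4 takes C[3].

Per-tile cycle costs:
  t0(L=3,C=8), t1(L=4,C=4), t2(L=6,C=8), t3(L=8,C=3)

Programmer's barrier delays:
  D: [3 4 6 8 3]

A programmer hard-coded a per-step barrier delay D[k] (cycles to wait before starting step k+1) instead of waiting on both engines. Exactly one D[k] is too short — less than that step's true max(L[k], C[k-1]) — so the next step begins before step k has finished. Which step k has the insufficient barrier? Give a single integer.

hazard at step 1

[0] required=L[0]=3=3 vs D=3 ok
[1] required=max(L[1]=4,C[0]=8)=8 vs D=4 SHORT
[2] required=max(L[2]=6,C[1]=4)=6 vs D=6 ok
[3] required=max(L[3]=8,C[2]=8)=8 vs D=8 ok
[4] required=C[3]=3=3 vs D=3 ok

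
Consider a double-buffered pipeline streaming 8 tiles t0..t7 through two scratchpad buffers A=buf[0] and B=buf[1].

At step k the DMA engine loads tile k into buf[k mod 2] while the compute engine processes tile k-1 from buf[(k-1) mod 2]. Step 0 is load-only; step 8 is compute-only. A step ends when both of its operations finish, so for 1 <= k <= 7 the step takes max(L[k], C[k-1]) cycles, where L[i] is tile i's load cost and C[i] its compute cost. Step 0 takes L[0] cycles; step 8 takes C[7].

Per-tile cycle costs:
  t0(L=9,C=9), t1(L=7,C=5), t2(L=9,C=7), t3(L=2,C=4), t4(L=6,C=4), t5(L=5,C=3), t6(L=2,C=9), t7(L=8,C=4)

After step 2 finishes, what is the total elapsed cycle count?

end_cycle[2] = 27

  0. 9=9c; end=9; A:t0 B:-
  1. max(7,9)=9c; end=18; A:t0 B:t1
  2. max(9,5)=9c; end=27; A:t2 B:t1
  3. max(2,7)=7c; end=34; A:t2 B:t3
  4. max(6,4)=6c; end=40; A:t4 B:t3
  5. max(5,4)=5c; end=45; A:t4 B:t5
  6. max(2,3)=3c; end=48; A:t6 B:t5
  7. max(8,9)=9c; end=57; A:t6 B:t7
  8. 4=4c; end=61; A:t6 B:t7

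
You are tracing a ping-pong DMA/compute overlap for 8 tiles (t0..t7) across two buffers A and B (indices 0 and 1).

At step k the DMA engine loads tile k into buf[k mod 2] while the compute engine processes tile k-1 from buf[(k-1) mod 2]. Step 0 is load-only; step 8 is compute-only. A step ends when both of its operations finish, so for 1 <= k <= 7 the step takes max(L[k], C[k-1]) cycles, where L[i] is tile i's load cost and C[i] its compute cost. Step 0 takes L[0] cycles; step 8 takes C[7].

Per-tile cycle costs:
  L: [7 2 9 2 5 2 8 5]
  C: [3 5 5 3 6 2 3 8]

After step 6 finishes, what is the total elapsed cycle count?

k=0 load=t0/7c comp=- wait=7 total=7
k=1 load=t1/2c comp=t0/3c wait=3 total=10
k=2 load=t2/9c comp=t1/5c wait=9 total=19
k=3 load=t3/2c comp=t2/5c wait=5 total=24
k=4 load=t4/5c comp=t3/3c wait=5 total=29
k=5 load=t5/2c comp=t4/6c wait=6 total=35
k=6 load=t6/8c comp=t5/2c wait=8 total=43
k=7 load=t7/5c comp=t6/3c wait=5 total=48
k=8 load=- comp=t7/8c wait=8 total=56

end_cycle[6] = 43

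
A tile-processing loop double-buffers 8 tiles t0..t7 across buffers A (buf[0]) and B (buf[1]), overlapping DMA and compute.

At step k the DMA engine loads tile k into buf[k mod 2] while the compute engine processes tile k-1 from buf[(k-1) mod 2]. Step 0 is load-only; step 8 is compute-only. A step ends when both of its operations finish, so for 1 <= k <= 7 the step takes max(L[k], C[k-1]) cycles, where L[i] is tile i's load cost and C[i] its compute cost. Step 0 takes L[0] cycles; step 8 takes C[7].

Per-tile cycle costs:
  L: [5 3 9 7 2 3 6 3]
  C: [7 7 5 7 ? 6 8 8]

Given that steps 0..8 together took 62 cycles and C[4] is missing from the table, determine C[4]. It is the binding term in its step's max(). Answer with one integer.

C[4] = 5

step 0: dur = L[0]=5 = 5
step 1: dur = max(L[1]=3, C[0]=7) = 7
step 2: dur = max(L[2]=9, C[1]=7) = 9
step 3: dur = max(L[3]=7, C[2]=5) = 7
step 4: dur = max(L[4]=2, C[3]=7) = 7
step 5: dur = max(L[5]=3, C[4]=?) = C[4]  (unknown; binding)
step 6: dur = max(L[6]=6, C[5]=6) = 6
step 7: dur = max(L[7]=3, C[6]=8) = 8
step 8: dur = C[7]=8 = 8
sum of known step durations = 57
dur[5] = total - known = 62 - 57 = 5
C[4] is the binding max in step 5, so C[4] = dur[5] = 5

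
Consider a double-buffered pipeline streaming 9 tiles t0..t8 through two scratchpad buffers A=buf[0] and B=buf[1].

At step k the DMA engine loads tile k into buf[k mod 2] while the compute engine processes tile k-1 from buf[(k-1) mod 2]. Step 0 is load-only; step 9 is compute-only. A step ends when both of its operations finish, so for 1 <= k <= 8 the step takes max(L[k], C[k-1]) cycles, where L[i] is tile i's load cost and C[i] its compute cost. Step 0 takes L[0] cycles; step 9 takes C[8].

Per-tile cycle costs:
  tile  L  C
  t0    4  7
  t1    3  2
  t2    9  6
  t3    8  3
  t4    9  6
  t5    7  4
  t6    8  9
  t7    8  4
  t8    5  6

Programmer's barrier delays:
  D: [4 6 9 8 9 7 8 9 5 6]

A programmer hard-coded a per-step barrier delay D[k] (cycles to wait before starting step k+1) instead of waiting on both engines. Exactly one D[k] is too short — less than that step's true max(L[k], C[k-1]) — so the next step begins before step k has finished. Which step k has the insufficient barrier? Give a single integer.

step 0: need L[0]=4 = 4; D[0]=4 ok
step 1: need max(L[1]=3,C[0]=7) = 7; D[1]=6 SHORT
step 2: need max(L[2]=9,C[1]=2) = 9; D[2]=9 ok
step 3: need max(L[3]=8,C[2]=6) = 8; D[3]=8 ok
step 4: need max(L[4]=9,C[3]=3) = 9; D[4]=9 ok
step 5: need max(L[5]=7,C[4]=6) = 7; D[5]=7 ok
step 6: need max(L[6]=8,C[5]=4) = 8; D[6]=8 ok
step 7: need max(L[7]=8,C[6]=9) = 9; D[7]=9 ok
step 8: need max(L[8]=5,C[7]=4) = 5; D[8]=5 ok
step 9: need C[8]=6 = 6; D[9]=6 ok

hazard at step 1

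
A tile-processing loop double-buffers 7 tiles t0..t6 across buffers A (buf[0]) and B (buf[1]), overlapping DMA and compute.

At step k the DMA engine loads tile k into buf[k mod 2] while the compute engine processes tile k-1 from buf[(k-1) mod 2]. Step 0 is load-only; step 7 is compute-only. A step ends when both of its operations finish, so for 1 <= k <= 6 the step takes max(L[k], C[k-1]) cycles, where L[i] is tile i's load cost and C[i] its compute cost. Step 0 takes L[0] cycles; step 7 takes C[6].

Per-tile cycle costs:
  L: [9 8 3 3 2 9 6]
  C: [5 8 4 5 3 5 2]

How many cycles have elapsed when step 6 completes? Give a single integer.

[0] DMA t0→A (9c) ∥ CU idle ⇒ 9c, clock 9
[1] DMA t1→B (8c) ∥ CU A:t0 (5c) ⇒ 8c, clock 17
[2] DMA t2→A (3c) ∥ CU B:t1 (8c) ⇒ 8c, clock 25
[3] DMA t3→B (3c) ∥ CU A:t2 (4c) ⇒ 4c, clock 29
[4] DMA t4→A (2c) ∥ CU B:t3 (5c) ⇒ 5c, clock 34
[5] DMA t5→B (9c) ∥ CU A:t4 (3c) ⇒ 9c, clock 43
[6] DMA t6→A (6c) ∥ CU B:t5 (5c) ⇒ 6c, clock 49
[7] DMA idle ∥ CU A:t6 (2c) ⇒ 2c, clock 51

end_cycle[6] = 49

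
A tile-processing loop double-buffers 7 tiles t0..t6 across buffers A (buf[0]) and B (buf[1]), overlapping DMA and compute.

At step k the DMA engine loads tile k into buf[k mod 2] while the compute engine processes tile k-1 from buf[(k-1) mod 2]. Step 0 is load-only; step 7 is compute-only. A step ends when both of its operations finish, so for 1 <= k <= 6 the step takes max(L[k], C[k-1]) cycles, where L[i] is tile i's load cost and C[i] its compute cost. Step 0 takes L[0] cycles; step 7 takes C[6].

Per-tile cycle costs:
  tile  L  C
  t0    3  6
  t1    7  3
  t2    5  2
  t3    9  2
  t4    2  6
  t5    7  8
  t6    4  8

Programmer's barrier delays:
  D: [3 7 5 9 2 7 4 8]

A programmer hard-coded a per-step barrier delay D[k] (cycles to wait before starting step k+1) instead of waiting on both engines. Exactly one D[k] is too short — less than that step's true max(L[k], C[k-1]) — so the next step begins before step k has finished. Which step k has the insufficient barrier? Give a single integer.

hazard at step 6

[0] required=L[0]=3=3 vs D=3 ok
[1] required=max(L[1]=7,C[0]=6)=7 vs D=7 ok
[2] required=max(L[2]=5,C[1]=3)=5 vs D=5 ok
[3] required=max(L[3]=9,C[2]=2)=9 vs D=9 ok
[4] required=max(L[4]=2,C[3]=2)=2 vs D=2 ok
[5] required=max(L[5]=7,C[4]=6)=7 vs D=7 ok
[6] required=max(L[6]=4,C[5]=8)=8 vs D=4 SHORT
[7] required=C[6]=8=8 vs D=8 ok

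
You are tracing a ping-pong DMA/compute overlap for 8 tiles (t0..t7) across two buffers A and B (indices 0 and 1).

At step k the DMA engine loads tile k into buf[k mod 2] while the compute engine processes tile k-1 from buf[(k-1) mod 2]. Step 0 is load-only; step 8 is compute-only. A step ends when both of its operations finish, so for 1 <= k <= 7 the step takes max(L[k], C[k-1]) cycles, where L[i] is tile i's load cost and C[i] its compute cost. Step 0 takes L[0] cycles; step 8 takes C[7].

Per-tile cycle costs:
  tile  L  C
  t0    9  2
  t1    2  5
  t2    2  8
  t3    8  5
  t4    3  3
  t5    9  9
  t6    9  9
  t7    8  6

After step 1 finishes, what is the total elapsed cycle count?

end_cycle[1] = 11

k=0 load=t0/9c comp=- wait=9 total=9
k=1 load=t1/2c comp=t0/2c wait=2 total=11
k=2 load=t2/2c comp=t1/5c wait=5 total=16
k=3 load=t3/8c comp=t2/8c wait=8 total=24
k=4 load=t4/3c comp=t3/5c wait=5 total=29
k=5 load=t5/9c comp=t4/3c wait=9 total=38
k=6 load=t6/9c comp=t5/9c wait=9 total=47
k=7 load=t7/8c comp=t6/9c wait=9 total=56
k=8 load=- comp=t7/6c wait=6 total=62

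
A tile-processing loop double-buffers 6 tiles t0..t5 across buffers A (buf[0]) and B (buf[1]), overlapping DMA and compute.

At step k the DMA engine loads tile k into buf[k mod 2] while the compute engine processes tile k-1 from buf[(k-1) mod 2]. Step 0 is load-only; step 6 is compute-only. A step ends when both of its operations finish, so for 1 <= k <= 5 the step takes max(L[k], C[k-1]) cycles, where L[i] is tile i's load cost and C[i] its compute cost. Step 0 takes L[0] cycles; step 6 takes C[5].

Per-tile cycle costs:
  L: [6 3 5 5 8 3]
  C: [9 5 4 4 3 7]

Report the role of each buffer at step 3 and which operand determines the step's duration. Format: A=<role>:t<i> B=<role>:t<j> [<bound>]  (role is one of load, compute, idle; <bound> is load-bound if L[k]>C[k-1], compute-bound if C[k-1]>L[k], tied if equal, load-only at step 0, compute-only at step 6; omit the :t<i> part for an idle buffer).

step 3: A=compute:t2 B=load:t3 [load-bound]

step 0: L[0]=6 → dur=6, Σ=6 | A=load:t0 B=idle [load-only]
step 1: L[1]=3 C[0]=9 → dur=9, Σ=15 | A=compute:t0 B=load:t1 [compute-bound]
step 2: L[2]=5 C[1]=5 → dur=5, Σ=20 | A=load:t2 B=compute:t1 [tied]
step 3: L[3]=5 C[2]=4 → dur=5, Σ=25 | A=compute:t2 B=load:t3 [load-bound]
step 4: L[4]=8 C[3]=4 → dur=8, Σ=33 | A=load:t4 B=compute:t3 [load-bound]
step 5: L[5]=3 C[4]=3 → dur=3, Σ=36 | A=compute:t4 B=load:t5 [tied]
step 6: C[5]=7 → dur=7, Σ=43 | A=idle B=compute:t5 [compute-only]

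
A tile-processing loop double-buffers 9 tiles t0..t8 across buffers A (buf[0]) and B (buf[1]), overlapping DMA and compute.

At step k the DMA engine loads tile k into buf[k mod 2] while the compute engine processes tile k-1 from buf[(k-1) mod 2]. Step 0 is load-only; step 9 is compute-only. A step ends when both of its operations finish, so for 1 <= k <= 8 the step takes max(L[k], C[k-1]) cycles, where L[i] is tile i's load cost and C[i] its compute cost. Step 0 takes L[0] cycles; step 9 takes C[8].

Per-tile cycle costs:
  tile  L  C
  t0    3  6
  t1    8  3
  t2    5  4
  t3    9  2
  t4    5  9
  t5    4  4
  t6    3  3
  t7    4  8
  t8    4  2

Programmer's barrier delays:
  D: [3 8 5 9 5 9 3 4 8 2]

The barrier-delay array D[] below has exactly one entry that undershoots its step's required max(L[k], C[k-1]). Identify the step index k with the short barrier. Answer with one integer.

[0] required=L[0]=3=3 vs D=3 ok
[1] required=max(L[1]=8,C[0]=6)=8 vs D=8 ok
[2] required=max(L[2]=5,C[1]=3)=5 vs D=5 ok
[3] required=max(L[3]=9,C[2]=4)=9 vs D=9 ok
[4] required=max(L[4]=5,C[3]=2)=5 vs D=5 ok
[5] required=max(L[5]=4,C[4]=9)=9 vs D=9 ok
[6] required=max(L[6]=3,C[5]=4)=4 vs D=3 SHORT
[7] required=max(L[7]=4,C[6]=3)=4 vs D=4 ok
[8] required=max(L[8]=4,C[7]=8)=8 vs D=8 ok
[9] required=C[8]=2=2 vs D=2 ok

hazard at step 6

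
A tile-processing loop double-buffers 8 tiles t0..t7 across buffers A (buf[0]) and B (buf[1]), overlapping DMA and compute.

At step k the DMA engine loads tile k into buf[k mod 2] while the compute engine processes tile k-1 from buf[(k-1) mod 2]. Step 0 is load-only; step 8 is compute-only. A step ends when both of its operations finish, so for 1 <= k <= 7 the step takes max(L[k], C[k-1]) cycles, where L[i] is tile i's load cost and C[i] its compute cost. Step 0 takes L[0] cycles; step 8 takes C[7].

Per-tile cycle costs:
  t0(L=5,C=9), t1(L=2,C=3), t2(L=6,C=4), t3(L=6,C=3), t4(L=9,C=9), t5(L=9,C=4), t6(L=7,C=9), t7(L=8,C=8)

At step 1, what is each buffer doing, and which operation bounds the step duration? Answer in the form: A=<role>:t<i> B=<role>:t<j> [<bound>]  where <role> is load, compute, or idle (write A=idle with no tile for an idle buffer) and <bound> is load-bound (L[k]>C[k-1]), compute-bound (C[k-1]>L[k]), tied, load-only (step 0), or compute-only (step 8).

step 1: A=compute:t0 B=load:t1 [compute-bound]

k=0 load=t0/5c comp=- wait=5 total=5
k=1 load=t1/2c comp=t0/9c wait=9 total=14
k=2 load=t2/6c comp=t1/3c wait=6 total=20
k=3 load=t3/6c comp=t2/4c wait=6 total=26
k=4 load=t4/9c comp=t3/3c wait=9 total=35
k=5 load=t5/9c comp=t4/9c wait=9 total=44
k=6 load=t6/7c comp=t5/4c wait=7 total=51
k=7 load=t7/8c comp=t6/9c wait=9 total=60
k=8 load=- comp=t7/8c wait=8 total=68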